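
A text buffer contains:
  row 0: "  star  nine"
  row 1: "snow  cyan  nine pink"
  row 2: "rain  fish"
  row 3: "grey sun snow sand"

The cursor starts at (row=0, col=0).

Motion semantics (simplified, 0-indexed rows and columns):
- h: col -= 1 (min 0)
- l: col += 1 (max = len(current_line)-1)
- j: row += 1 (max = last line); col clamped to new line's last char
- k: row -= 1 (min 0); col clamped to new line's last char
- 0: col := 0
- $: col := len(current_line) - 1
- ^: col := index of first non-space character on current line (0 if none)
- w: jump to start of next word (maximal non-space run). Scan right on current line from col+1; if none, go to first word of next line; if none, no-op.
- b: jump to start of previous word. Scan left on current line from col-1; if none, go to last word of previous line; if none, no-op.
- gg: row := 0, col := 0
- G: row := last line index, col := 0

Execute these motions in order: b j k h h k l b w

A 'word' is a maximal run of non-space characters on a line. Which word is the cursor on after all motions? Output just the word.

Answer: star

Derivation:
After 1 (b): row=0 col=0 char='_'
After 2 (j): row=1 col=0 char='s'
After 3 (k): row=0 col=0 char='_'
After 4 (h): row=0 col=0 char='_'
After 5 (h): row=0 col=0 char='_'
After 6 (k): row=0 col=0 char='_'
After 7 (l): row=0 col=1 char='_'
After 8 (b): row=0 col=1 char='_'
After 9 (w): row=0 col=2 char='s'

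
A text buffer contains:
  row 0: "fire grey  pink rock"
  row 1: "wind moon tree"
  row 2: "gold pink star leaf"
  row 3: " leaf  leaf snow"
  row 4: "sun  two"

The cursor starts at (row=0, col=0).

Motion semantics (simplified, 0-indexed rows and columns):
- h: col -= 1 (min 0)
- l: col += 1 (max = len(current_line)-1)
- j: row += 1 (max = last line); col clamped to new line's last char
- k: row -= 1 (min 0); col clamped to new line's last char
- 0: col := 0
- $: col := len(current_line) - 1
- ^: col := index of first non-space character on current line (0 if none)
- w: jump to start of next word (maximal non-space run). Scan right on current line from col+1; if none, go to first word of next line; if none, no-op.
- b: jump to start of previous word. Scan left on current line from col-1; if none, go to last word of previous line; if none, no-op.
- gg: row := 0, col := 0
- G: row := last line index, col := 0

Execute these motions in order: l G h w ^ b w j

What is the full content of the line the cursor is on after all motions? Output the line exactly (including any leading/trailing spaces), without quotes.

Answer: sun  two

Derivation:
After 1 (l): row=0 col=1 char='i'
After 2 (G): row=4 col=0 char='s'
After 3 (h): row=4 col=0 char='s'
After 4 (w): row=4 col=5 char='t'
After 5 (^): row=4 col=0 char='s'
After 6 (b): row=3 col=12 char='s'
After 7 (w): row=4 col=0 char='s'
After 8 (j): row=4 col=0 char='s'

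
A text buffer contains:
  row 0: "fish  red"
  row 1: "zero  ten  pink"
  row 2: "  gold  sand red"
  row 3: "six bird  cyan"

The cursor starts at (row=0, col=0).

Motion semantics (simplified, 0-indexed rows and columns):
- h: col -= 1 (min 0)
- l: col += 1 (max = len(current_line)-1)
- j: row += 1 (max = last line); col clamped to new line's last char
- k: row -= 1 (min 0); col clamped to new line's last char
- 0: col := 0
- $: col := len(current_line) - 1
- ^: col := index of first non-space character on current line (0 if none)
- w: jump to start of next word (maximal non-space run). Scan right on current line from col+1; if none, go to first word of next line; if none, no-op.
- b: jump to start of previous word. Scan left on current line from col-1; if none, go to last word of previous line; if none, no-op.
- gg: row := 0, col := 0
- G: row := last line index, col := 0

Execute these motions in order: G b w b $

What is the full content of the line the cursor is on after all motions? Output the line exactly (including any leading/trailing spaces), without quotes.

After 1 (G): row=3 col=0 char='s'
After 2 (b): row=2 col=13 char='r'
After 3 (w): row=3 col=0 char='s'
After 4 (b): row=2 col=13 char='r'
After 5 ($): row=2 col=15 char='d'

Answer:   gold  sand red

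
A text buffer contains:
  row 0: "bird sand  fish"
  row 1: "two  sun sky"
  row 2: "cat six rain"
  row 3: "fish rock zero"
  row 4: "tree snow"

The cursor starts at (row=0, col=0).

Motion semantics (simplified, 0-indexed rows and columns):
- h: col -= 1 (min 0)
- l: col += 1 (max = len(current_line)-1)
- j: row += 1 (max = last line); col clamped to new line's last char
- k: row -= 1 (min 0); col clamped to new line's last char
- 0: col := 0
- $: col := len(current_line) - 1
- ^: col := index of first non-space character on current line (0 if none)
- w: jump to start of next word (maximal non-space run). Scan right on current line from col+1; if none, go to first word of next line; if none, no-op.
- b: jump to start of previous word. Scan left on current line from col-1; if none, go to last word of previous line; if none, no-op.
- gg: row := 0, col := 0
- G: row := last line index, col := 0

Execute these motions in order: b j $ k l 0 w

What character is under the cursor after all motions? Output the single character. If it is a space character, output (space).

Answer: s

Derivation:
After 1 (b): row=0 col=0 char='b'
After 2 (j): row=1 col=0 char='t'
After 3 ($): row=1 col=11 char='y'
After 4 (k): row=0 col=11 char='f'
After 5 (l): row=0 col=12 char='i'
After 6 (0): row=0 col=0 char='b'
After 7 (w): row=0 col=5 char='s'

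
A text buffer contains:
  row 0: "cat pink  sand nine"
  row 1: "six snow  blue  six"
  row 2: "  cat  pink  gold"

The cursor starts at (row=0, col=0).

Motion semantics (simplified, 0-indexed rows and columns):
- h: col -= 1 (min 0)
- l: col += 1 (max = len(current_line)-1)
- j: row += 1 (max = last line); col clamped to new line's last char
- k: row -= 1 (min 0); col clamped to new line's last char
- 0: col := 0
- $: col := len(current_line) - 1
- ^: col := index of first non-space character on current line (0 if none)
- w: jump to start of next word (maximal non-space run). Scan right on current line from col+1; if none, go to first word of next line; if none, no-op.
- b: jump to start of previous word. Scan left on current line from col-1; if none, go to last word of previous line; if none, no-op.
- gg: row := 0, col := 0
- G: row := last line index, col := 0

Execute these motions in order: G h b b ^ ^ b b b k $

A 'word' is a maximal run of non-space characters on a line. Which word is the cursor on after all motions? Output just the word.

After 1 (G): row=2 col=0 char='_'
After 2 (h): row=2 col=0 char='_'
After 3 (b): row=1 col=16 char='s'
After 4 (b): row=1 col=10 char='b'
After 5 (^): row=1 col=0 char='s'
After 6 (^): row=1 col=0 char='s'
After 7 (b): row=0 col=15 char='n'
After 8 (b): row=0 col=10 char='s'
After 9 (b): row=0 col=4 char='p'
After 10 (k): row=0 col=4 char='p'
After 11 ($): row=0 col=18 char='e'

Answer: nine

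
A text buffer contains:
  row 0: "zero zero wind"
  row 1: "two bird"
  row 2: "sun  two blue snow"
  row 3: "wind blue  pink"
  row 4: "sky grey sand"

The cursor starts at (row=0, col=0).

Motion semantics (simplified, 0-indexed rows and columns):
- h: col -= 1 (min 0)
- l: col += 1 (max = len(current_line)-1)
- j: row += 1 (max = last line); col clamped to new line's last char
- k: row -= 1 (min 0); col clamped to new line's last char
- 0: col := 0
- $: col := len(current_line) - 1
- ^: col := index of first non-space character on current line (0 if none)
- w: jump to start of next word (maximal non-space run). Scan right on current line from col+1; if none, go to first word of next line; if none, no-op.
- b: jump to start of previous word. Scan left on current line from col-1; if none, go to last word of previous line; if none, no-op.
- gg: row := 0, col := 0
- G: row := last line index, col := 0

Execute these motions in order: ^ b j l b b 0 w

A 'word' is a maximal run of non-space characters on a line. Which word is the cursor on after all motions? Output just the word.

Answer: zero

Derivation:
After 1 (^): row=0 col=0 char='z'
After 2 (b): row=0 col=0 char='z'
After 3 (j): row=1 col=0 char='t'
After 4 (l): row=1 col=1 char='w'
After 5 (b): row=1 col=0 char='t'
After 6 (b): row=0 col=10 char='w'
After 7 (0): row=0 col=0 char='z'
After 8 (w): row=0 col=5 char='z'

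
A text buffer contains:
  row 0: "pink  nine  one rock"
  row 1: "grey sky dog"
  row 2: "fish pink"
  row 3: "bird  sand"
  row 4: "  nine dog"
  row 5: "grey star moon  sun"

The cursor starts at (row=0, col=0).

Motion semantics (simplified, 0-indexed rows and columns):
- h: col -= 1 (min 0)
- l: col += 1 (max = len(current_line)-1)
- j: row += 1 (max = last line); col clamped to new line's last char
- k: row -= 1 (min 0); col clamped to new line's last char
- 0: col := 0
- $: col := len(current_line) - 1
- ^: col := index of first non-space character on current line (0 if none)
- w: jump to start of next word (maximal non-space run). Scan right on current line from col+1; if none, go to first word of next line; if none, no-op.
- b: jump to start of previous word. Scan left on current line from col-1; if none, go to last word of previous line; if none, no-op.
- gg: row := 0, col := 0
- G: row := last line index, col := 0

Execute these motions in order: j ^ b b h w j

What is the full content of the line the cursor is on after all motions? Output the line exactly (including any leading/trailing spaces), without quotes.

After 1 (j): row=1 col=0 char='g'
After 2 (^): row=1 col=0 char='g'
After 3 (b): row=0 col=16 char='r'
After 4 (b): row=0 col=12 char='o'
After 5 (h): row=0 col=11 char='_'
After 6 (w): row=0 col=12 char='o'
After 7 (j): row=1 col=11 char='g'

Answer: grey sky dog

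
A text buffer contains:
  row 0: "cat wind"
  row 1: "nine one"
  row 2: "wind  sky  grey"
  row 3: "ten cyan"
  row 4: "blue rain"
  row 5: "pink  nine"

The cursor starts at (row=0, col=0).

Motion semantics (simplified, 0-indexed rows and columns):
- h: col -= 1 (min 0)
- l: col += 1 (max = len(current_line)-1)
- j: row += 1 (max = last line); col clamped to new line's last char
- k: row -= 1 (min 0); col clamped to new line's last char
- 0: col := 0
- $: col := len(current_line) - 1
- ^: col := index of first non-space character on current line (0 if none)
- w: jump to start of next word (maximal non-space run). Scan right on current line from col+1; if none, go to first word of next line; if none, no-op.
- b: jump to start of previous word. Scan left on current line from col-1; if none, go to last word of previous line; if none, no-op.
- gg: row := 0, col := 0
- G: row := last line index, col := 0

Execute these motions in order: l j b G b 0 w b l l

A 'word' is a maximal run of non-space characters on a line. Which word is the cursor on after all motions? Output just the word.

After 1 (l): row=0 col=1 char='a'
After 2 (j): row=1 col=1 char='i'
After 3 (b): row=1 col=0 char='n'
After 4 (G): row=5 col=0 char='p'
After 5 (b): row=4 col=5 char='r'
After 6 (0): row=4 col=0 char='b'
After 7 (w): row=4 col=5 char='r'
After 8 (b): row=4 col=0 char='b'
After 9 (l): row=4 col=1 char='l'
After 10 (l): row=4 col=2 char='u'

Answer: blue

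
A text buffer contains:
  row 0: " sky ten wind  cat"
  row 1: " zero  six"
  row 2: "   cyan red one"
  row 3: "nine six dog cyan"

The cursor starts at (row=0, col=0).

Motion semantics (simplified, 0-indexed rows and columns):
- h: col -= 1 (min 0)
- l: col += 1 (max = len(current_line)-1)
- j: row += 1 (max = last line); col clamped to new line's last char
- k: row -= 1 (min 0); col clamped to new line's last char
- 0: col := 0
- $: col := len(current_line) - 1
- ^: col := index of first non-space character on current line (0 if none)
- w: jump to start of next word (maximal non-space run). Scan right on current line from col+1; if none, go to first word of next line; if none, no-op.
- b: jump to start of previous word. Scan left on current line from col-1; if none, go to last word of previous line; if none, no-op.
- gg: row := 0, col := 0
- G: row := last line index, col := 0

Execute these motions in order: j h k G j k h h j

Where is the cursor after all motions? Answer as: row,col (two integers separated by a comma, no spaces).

After 1 (j): row=1 col=0 char='_'
After 2 (h): row=1 col=0 char='_'
After 3 (k): row=0 col=0 char='_'
After 4 (G): row=3 col=0 char='n'
After 5 (j): row=3 col=0 char='n'
After 6 (k): row=2 col=0 char='_'
After 7 (h): row=2 col=0 char='_'
After 8 (h): row=2 col=0 char='_'
After 9 (j): row=3 col=0 char='n'

Answer: 3,0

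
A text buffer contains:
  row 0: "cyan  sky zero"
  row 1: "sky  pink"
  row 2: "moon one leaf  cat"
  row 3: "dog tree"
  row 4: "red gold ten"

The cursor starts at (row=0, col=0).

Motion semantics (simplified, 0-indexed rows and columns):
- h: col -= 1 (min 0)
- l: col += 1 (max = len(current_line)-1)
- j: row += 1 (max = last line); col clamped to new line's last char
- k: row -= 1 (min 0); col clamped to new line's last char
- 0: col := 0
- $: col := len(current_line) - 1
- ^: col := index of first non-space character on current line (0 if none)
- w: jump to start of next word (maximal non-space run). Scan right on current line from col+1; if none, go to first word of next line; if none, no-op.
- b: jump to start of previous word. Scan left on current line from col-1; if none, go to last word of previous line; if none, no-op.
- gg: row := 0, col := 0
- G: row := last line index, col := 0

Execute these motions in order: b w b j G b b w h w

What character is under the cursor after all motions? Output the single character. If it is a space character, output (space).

After 1 (b): row=0 col=0 char='c'
After 2 (w): row=0 col=6 char='s'
After 3 (b): row=0 col=0 char='c'
After 4 (j): row=1 col=0 char='s'
After 5 (G): row=4 col=0 char='r'
After 6 (b): row=3 col=4 char='t'
After 7 (b): row=3 col=0 char='d'
After 8 (w): row=3 col=4 char='t'
After 9 (h): row=3 col=3 char='_'
After 10 (w): row=3 col=4 char='t'

Answer: t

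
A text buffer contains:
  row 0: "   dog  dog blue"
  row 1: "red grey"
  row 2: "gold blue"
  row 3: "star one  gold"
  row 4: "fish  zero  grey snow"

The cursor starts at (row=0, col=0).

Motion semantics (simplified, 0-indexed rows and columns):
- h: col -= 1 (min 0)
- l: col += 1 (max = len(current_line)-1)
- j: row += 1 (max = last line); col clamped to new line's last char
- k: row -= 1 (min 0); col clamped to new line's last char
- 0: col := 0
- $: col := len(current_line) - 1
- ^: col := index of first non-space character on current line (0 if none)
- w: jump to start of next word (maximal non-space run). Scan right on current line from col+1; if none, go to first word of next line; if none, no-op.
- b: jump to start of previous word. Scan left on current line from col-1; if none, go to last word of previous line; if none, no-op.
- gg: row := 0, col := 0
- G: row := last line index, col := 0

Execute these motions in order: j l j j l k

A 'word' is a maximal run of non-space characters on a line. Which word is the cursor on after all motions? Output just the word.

After 1 (j): row=1 col=0 char='r'
After 2 (l): row=1 col=1 char='e'
After 3 (j): row=2 col=1 char='o'
After 4 (j): row=3 col=1 char='t'
After 5 (l): row=3 col=2 char='a'
After 6 (k): row=2 col=2 char='l'

Answer: gold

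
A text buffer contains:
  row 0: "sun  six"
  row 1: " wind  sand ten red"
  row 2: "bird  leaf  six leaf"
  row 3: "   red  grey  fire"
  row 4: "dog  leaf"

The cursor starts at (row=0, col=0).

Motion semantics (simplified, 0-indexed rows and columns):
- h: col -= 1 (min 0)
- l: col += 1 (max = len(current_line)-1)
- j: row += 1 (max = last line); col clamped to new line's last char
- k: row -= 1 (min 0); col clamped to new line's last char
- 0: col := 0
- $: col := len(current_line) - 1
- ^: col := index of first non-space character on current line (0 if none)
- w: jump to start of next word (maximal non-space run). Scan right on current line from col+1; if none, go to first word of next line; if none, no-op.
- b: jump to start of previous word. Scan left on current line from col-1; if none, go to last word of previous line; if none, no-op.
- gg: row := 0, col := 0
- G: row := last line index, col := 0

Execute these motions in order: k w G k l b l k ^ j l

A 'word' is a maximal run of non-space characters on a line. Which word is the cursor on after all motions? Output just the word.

Answer: bird

Derivation:
After 1 (k): row=0 col=0 char='s'
After 2 (w): row=0 col=5 char='s'
After 3 (G): row=4 col=0 char='d'
After 4 (k): row=3 col=0 char='_'
After 5 (l): row=3 col=1 char='_'
After 6 (b): row=2 col=16 char='l'
After 7 (l): row=2 col=17 char='e'
After 8 (k): row=1 col=17 char='e'
After 9 (^): row=1 col=1 char='w'
After 10 (j): row=2 col=1 char='i'
After 11 (l): row=2 col=2 char='r'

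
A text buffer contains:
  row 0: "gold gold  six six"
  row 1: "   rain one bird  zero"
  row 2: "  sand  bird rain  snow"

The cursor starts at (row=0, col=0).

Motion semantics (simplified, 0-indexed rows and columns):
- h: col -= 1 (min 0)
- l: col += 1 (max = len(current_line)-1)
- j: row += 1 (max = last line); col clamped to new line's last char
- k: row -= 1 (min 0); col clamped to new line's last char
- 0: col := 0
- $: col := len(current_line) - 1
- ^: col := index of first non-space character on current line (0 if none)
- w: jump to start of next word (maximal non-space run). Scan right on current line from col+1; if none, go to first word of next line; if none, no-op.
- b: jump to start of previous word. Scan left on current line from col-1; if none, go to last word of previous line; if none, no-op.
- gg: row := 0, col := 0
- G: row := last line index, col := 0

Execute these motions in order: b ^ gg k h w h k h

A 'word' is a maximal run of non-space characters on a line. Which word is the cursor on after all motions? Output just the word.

After 1 (b): row=0 col=0 char='g'
After 2 (^): row=0 col=0 char='g'
After 3 (gg): row=0 col=0 char='g'
After 4 (k): row=0 col=0 char='g'
After 5 (h): row=0 col=0 char='g'
After 6 (w): row=0 col=5 char='g'
After 7 (h): row=0 col=4 char='_'
After 8 (k): row=0 col=4 char='_'
After 9 (h): row=0 col=3 char='d'

Answer: gold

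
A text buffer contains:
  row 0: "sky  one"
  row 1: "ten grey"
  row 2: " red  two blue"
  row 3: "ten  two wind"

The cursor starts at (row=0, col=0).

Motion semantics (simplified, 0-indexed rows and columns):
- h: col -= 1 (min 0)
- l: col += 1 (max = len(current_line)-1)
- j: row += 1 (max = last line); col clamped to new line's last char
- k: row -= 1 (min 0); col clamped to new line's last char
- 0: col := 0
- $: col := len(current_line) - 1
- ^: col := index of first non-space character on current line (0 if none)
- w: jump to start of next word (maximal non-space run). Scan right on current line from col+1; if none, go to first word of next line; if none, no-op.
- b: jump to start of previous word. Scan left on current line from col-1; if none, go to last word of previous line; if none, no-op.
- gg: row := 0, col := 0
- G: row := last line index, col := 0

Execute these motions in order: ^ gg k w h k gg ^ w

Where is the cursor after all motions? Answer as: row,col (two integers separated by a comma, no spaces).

Answer: 0,5

Derivation:
After 1 (^): row=0 col=0 char='s'
After 2 (gg): row=0 col=0 char='s'
After 3 (k): row=0 col=0 char='s'
After 4 (w): row=0 col=5 char='o'
After 5 (h): row=0 col=4 char='_'
After 6 (k): row=0 col=4 char='_'
After 7 (gg): row=0 col=0 char='s'
After 8 (^): row=0 col=0 char='s'
After 9 (w): row=0 col=5 char='o'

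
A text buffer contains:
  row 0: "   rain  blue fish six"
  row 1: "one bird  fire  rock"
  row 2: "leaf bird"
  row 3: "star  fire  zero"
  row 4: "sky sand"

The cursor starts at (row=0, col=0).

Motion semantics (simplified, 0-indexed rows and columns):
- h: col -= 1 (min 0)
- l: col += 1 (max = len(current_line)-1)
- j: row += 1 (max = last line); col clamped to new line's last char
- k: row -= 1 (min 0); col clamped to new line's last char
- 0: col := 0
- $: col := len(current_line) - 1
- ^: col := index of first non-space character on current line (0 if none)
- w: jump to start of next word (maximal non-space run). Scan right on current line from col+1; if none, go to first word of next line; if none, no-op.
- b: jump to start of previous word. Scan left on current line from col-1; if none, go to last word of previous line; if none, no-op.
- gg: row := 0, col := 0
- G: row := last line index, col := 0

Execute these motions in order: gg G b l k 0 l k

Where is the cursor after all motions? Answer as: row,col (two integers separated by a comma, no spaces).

Answer: 1,1

Derivation:
After 1 (gg): row=0 col=0 char='_'
After 2 (G): row=4 col=0 char='s'
After 3 (b): row=3 col=12 char='z'
After 4 (l): row=3 col=13 char='e'
After 5 (k): row=2 col=8 char='d'
After 6 (0): row=2 col=0 char='l'
After 7 (l): row=2 col=1 char='e'
After 8 (k): row=1 col=1 char='n'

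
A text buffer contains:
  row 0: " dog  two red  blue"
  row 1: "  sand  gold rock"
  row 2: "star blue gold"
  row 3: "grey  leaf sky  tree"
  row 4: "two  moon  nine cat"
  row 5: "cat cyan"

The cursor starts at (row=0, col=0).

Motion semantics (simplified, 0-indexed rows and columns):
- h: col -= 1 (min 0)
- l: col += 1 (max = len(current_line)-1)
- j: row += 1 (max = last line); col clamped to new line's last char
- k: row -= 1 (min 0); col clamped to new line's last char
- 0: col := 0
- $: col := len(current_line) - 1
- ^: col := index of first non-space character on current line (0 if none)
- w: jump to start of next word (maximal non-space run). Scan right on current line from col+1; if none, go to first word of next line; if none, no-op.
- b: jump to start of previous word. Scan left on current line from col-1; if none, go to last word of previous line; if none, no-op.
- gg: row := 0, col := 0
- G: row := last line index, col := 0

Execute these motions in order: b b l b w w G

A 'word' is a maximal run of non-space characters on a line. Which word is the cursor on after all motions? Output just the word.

Answer: cat

Derivation:
After 1 (b): row=0 col=0 char='_'
After 2 (b): row=0 col=0 char='_'
After 3 (l): row=0 col=1 char='d'
After 4 (b): row=0 col=1 char='d'
After 5 (w): row=0 col=6 char='t'
After 6 (w): row=0 col=10 char='r'
After 7 (G): row=5 col=0 char='c'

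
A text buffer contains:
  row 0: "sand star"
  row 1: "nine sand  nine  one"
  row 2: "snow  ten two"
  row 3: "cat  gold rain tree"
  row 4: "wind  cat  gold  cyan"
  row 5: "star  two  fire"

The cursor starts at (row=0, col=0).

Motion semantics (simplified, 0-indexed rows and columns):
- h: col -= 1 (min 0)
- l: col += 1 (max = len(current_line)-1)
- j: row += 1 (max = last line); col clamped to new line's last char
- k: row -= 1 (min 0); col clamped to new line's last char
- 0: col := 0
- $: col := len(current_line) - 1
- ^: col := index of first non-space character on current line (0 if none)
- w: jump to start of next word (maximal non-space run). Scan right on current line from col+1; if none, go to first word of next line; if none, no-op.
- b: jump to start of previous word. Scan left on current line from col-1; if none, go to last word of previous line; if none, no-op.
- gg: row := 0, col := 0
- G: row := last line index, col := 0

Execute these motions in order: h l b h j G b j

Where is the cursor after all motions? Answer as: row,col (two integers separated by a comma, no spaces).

After 1 (h): row=0 col=0 char='s'
After 2 (l): row=0 col=1 char='a'
After 3 (b): row=0 col=0 char='s'
After 4 (h): row=0 col=0 char='s'
After 5 (j): row=1 col=0 char='n'
After 6 (G): row=5 col=0 char='s'
After 7 (b): row=4 col=17 char='c'
After 8 (j): row=5 col=14 char='e'

Answer: 5,14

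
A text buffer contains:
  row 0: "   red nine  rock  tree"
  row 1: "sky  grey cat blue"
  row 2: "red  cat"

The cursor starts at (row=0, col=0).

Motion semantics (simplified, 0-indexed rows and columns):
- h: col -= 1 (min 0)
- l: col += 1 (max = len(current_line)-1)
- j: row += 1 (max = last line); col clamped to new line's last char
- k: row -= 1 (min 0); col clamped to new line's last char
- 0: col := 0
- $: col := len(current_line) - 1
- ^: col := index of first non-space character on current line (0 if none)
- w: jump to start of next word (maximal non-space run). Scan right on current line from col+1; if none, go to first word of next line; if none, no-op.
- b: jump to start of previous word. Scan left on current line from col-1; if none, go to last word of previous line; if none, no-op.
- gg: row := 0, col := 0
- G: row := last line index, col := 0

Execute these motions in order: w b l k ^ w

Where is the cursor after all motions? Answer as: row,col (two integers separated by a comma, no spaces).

Answer: 0,7

Derivation:
After 1 (w): row=0 col=3 char='r'
After 2 (b): row=0 col=3 char='r'
After 3 (l): row=0 col=4 char='e'
After 4 (k): row=0 col=4 char='e'
After 5 (^): row=0 col=3 char='r'
After 6 (w): row=0 col=7 char='n'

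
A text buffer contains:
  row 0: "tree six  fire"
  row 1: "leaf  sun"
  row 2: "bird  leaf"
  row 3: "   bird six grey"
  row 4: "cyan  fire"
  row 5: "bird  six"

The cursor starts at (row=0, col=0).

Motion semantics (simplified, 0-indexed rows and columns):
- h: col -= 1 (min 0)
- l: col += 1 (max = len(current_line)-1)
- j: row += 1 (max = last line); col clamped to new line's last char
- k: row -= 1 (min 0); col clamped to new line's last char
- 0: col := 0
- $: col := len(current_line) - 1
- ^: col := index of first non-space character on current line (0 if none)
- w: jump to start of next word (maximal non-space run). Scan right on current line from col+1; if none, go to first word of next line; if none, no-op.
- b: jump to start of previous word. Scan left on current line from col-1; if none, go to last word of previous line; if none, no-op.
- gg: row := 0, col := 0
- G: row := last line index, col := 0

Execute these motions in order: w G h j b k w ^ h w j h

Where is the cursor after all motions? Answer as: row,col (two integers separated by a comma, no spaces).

After 1 (w): row=0 col=5 char='s'
After 2 (G): row=5 col=0 char='b'
After 3 (h): row=5 col=0 char='b'
After 4 (j): row=5 col=0 char='b'
After 5 (b): row=4 col=6 char='f'
After 6 (k): row=3 col=6 char='d'
After 7 (w): row=3 col=8 char='s'
After 8 (^): row=3 col=3 char='b'
After 9 (h): row=3 col=2 char='_'
After 10 (w): row=3 col=3 char='b'
After 11 (j): row=4 col=3 char='n'
After 12 (h): row=4 col=2 char='a'

Answer: 4,2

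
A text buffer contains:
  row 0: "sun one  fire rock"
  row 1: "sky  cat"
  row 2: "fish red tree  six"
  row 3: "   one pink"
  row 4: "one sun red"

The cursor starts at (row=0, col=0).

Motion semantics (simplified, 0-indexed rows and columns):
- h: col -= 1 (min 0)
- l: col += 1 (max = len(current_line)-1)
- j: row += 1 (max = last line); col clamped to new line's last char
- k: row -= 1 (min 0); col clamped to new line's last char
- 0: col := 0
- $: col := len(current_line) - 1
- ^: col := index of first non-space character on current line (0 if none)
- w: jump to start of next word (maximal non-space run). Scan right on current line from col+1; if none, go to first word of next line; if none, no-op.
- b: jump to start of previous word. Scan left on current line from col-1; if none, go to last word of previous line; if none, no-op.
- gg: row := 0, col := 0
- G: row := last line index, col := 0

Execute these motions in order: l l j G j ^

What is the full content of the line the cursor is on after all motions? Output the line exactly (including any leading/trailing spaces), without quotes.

Answer: one sun red

Derivation:
After 1 (l): row=0 col=1 char='u'
After 2 (l): row=0 col=2 char='n'
After 3 (j): row=1 col=2 char='y'
After 4 (G): row=4 col=0 char='o'
After 5 (j): row=4 col=0 char='o'
After 6 (^): row=4 col=0 char='o'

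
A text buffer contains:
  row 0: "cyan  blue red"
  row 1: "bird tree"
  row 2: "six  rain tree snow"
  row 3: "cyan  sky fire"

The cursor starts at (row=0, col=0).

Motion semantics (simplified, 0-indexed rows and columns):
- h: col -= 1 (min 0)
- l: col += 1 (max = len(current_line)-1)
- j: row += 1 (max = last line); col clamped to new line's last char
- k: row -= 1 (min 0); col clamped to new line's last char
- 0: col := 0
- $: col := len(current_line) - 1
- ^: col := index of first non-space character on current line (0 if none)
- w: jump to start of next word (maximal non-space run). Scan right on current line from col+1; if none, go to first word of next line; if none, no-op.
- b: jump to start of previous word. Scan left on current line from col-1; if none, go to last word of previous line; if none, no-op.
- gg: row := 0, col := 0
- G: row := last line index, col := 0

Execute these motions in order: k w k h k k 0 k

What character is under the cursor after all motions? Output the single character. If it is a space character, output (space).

After 1 (k): row=0 col=0 char='c'
After 2 (w): row=0 col=6 char='b'
After 3 (k): row=0 col=6 char='b'
After 4 (h): row=0 col=5 char='_'
After 5 (k): row=0 col=5 char='_'
After 6 (k): row=0 col=5 char='_'
After 7 (0): row=0 col=0 char='c'
After 8 (k): row=0 col=0 char='c'

Answer: c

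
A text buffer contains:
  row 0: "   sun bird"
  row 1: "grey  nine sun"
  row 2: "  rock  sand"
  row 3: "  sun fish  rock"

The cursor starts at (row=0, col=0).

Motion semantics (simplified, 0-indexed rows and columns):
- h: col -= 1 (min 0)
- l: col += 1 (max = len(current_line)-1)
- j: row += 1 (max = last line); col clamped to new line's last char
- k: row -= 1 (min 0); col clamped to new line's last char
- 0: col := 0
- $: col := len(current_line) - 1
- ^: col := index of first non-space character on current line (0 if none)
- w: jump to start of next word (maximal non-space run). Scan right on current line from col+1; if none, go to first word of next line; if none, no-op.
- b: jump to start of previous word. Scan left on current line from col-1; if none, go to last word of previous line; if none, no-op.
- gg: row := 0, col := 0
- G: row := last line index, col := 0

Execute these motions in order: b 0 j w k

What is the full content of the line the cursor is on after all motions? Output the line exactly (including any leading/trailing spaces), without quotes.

Answer:    sun bird

Derivation:
After 1 (b): row=0 col=0 char='_'
After 2 (0): row=0 col=0 char='_'
After 3 (j): row=1 col=0 char='g'
After 4 (w): row=1 col=6 char='n'
After 5 (k): row=0 col=6 char='_'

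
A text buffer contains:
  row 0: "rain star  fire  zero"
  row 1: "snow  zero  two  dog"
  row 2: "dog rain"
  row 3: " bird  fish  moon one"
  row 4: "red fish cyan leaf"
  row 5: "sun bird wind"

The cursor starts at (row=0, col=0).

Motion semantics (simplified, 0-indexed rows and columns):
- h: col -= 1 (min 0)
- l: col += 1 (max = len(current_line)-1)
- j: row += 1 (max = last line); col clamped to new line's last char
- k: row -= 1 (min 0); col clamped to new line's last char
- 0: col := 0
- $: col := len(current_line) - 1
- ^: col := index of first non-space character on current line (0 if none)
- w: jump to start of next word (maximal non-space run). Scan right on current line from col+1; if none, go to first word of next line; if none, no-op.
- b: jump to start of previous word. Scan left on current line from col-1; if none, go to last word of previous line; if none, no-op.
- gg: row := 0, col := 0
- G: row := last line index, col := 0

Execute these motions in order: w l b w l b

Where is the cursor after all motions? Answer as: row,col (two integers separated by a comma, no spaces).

After 1 (w): row=0 col=5 char='s'
After 2 (l): row=0 col=6 char='t'
After 3 (b): row=0 col=5 char='s'
After 4 (w): row=0 col=11 char='f'
After 5 (l): row=0 col=12 char='i'
After 6 (b): row=0 col=11 char='f'

Answer: 0,11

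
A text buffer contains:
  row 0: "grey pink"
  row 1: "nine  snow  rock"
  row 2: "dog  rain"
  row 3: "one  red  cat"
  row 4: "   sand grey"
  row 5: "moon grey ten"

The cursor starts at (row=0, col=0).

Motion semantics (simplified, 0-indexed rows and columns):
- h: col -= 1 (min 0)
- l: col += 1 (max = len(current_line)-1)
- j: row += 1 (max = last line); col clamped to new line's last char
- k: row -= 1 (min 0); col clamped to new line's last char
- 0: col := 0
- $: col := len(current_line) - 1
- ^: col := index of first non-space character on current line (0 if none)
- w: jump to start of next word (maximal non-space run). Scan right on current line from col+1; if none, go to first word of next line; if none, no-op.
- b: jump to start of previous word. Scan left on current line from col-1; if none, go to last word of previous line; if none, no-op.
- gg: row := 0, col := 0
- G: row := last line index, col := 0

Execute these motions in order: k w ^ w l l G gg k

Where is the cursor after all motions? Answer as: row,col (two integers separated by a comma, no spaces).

After 1 (k): row=0 col=0 char='g'
After 2 (w): row=0 col=5 char='p'
After 3 (^): row=0 col=0 char='g'
After 4 (w): row=0 col=5 char='p'
After 5 (l): row=0 col=6 char='i'
After 6 (l): row=0 col=7 char='n'
After 7 (G): row=5 col=0 char='m'
After 8 (gg): row=0 col=0 char='g'
After 9 (k): row=0 col=0 char='g'

Answer: 0,0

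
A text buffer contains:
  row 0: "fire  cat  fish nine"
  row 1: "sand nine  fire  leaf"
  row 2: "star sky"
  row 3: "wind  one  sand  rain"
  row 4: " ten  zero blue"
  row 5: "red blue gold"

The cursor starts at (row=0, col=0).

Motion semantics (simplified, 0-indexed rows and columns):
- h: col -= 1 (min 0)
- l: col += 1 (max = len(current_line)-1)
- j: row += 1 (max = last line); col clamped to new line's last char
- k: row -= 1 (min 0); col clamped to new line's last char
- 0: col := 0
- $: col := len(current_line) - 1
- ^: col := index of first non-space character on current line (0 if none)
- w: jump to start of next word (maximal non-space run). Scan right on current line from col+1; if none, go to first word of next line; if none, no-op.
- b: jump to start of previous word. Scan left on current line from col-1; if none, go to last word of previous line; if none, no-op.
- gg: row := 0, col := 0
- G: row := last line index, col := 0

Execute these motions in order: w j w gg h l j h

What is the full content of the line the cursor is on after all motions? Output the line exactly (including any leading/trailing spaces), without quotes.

Answer: sand nine  fire  leaf

Derivation:
After 1 (w): row=0 col=6 char='c'
After 2 (j): row=1 col=6 char='i'
After 3 (w): row=1 col=11 char='f'
After 4 (gg): row=0 col=0 char='f'
After 5 (h): row=0 col=0 char='f'
After 6 (l): row=0 col=1 char='i'
After 7 (j): row=1 col=1 char='a'
After 8 (h): row=1 col=0 char='s'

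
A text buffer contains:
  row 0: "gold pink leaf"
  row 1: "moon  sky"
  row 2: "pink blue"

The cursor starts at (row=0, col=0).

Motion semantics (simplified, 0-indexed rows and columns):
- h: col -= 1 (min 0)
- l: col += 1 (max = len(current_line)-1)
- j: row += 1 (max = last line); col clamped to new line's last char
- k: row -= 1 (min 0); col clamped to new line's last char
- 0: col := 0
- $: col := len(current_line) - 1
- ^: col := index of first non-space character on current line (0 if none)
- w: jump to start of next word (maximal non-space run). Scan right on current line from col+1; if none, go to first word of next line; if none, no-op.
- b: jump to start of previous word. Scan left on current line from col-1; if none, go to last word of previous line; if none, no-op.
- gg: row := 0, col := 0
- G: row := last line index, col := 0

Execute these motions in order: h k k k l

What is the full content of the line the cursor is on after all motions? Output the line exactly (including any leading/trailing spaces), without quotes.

Answer: gold pink leaf

Derivation:
After 1 (h): row=0 col=0 char='g'
After 2 (k): row=0 col=0 char='g'
After 3 (k): row=0 col=0 char='g'
After 4 (k): row=0 col=0 char='g'
After 5 (l): row=0 col=1 char='o'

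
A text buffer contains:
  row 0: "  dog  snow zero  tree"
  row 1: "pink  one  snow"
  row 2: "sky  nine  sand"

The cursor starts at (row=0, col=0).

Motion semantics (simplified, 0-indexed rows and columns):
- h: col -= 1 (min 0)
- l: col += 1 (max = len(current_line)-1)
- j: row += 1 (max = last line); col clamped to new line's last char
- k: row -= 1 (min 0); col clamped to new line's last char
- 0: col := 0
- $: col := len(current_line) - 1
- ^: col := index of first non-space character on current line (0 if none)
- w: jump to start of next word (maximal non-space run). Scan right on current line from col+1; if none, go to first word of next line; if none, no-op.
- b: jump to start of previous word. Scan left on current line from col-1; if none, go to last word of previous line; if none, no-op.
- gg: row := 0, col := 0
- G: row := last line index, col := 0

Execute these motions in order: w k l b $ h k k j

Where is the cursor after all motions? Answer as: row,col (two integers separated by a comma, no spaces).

Answer: 1,14

Derivation:
After 1 (w): row=0 col=2 char='d'
After 2 (k): row=0 col=2 char='d'
After 3 (l): row=0 col=3 char='o'
After 4 (b): row=0 col=2 char='d'
After 5 ($): row=0 col=21 char='e'
After 6 (h): row=0 col=20 char='e'
After 7 (k): row=0 col=20 char='e'
After 8 (k): row=0 col=20 char='e'
After 9 (j): row=1 col=14 char='w'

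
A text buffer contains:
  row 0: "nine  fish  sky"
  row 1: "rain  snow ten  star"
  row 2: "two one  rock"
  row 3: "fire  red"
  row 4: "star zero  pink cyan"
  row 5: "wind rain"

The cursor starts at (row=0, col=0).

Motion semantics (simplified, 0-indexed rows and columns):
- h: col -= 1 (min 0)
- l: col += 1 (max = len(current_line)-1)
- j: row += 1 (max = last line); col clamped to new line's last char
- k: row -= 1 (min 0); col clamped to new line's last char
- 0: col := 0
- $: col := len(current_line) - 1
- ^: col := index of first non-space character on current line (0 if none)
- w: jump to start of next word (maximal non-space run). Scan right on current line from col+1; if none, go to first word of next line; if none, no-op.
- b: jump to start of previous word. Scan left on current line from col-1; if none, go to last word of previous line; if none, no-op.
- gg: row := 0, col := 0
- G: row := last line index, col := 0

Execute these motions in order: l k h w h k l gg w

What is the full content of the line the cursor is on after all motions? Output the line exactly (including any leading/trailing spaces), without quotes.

After 1 (l): row=0 col=1 char='i'
After 2 (k): row=0 col=1 char='i'
After 3 (h): row=0 col=0 char='n'
After 4 (w): row=0 col=6 char='f'
After 5 (h): row=0 col=5 char='_'
After 6 (k): row=0 col=5 char='_'
After 7 (l): row=0 col=6 char='f'
After 8 (gg): row=0 col=0 char='n'
After 9 (w): row=0 col=6 char='f'

Answer: nine  fish  sky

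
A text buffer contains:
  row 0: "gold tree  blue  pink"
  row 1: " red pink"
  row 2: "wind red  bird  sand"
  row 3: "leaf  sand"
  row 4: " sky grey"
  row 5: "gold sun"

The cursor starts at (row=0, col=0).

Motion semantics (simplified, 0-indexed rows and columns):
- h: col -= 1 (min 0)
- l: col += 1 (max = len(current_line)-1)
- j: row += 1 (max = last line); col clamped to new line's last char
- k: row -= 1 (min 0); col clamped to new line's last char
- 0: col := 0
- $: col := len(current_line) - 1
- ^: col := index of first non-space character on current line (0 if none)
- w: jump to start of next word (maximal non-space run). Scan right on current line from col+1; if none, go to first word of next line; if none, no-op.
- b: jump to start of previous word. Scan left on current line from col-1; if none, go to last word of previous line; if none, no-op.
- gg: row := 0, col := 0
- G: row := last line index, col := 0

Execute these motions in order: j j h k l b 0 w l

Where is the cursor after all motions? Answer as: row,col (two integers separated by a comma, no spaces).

After 1 (j): row=1 col=0 char='_'
After 2 (j): row=2 col=0 char='w'
After 3 (h): row=2 col=0 char='w'
After 4 (k): row=1 col=0 char='_'
After 5 (l): row=1 col=1 char='r'
After 6 (b): row=0 col=17 char='p'
After 7 (0): row=0 col=0 char='g'
After 8 (w): row=0 col=5 char='t'
After 9 (l): row=0 col=6 char='r'

Answer: 0,6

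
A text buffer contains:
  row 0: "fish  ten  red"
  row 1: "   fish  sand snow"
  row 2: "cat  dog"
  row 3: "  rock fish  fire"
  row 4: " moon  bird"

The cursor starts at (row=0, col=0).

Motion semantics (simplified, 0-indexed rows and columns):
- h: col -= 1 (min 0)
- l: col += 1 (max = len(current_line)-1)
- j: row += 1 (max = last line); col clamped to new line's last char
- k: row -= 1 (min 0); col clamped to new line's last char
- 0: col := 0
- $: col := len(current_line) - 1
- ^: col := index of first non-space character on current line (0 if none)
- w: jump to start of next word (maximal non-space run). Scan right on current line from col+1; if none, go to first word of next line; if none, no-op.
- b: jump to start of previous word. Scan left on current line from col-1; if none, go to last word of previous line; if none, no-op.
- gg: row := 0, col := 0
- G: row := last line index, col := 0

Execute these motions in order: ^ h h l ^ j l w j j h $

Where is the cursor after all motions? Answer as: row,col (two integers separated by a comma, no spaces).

After 1 (^): row=0 col=0 char='f'
After 2 (h): row=0 col=0 char='f'
After 3 (h): row=0 col=0 char='f'
After 4 (l): row=0 col=1 char='i'
After 5 (^): row=0 col=0 char='f'
After 6 (j): row=1 col=0 char='_'
After 7 (l): row=1 col=1 char='_'
After 8 (w): row=1 col=3 char='f'
After 9 (j): row=2 col=3 char='_'
After 10 (j): row=3 col=3 char='o'
After 11 (h): row=3 col=2 char='r'
After 12 ($): row=3 col=16 char='e'

Answer: 3,16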